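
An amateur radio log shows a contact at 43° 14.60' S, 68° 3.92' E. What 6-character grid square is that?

ME46as

Add 180° to longitude and 90° to latitude: 248.0653, 46.7567.
Field: lon ⌊248.0653/20⌋ = 12 → M; lat ⌊46.7567/10⌋ = 4 → E.
Square: lon ⌊8.0653/2⌋ = 4; lat ⌊6.7567/1⌋ = 6.
Subsquare: lon ⌊0.0653/0.0833333⌋ = 0 → a; lat ⌊0.7567/0.0416667⌋ = 18 → s.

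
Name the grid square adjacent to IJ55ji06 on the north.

IJ55ji07

Latitude extended square 6; +1 → 7.
The longitude characters are unchanged.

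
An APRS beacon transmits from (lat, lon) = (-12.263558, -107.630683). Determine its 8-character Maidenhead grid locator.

Shift to the Maidenhead origin (180°W, 90°S): lon 72.36932, lat 77.73644.
Field: 72.36932/20 → 3 → D, 77.73644/10 → 7 → H; chars DH.
Square: 12.36932/2 → 6, 7.73644/1 → 7; chars 67.
Subsquare: 0.36932/0.0833333 → 4 → e, 0.73644/0.0416667 → 17 → r; chars er.
Extended square: 0.03598/0.00833333 → 4, 0.02811/0.00416667 → 6; chars 46.

DH67er46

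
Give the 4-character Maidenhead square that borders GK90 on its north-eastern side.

Longitude square 9; +1 → 10, wraps to 0, carry into field.
Longitude field G = 6; +1 → 7 = H.
Latitude square 0; +1 → 1.

HK01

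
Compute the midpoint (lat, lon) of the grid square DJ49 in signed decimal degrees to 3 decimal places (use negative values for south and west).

Field D=3, J=9: +3·20° lon, +9·10° lat → SW at lon -120°, lat 0°.
Square 4, 9: +4·2° lon, +9·1° lat → SW at lon -112°, lat 9°.
Cell spans 2° lon × 1° lat. Centre is SW corner plus half of each.
latitude 9.500, longitude -111.000.

9.500, -111.000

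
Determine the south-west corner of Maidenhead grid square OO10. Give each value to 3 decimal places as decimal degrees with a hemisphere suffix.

Field O=14, O=14: +14·20° lon, +14·10° lat → SW at lon 100°, lat 50°.
Square 1, 0: +1·2° lon, +0·1° lat → SW at lon 102°, lat 50°.
latitude 50.000° N, longitude 102.000° E.

50.000° N, 102.000° E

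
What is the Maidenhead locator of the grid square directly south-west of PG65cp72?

Longitude extended square 7; −1 → 6.
Latitude extended square 2; −1 → 1.

PG65cp61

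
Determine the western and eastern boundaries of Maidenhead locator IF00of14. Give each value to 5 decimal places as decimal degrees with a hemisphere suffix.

18.82500° W, 18.81667° W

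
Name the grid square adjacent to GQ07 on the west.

Longitude square 0; −1 → -1, wraps to 9, carry into field.
Longitude field G = 6; −1 → 5 = F.
The latitude characters are unchanged.

FQ97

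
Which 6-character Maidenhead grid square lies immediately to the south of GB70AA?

GA79ax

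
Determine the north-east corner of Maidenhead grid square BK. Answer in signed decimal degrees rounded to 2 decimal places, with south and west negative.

20.00, -140.00

Field B=1, K=10: +1·20° lon, +10·10° lat → SW at lon -160°, lat 10°.
Cell spans 20° lon × 10° lat. NE corner is SW corner plus one full cell.
latitude 20.00, longitude -140.00.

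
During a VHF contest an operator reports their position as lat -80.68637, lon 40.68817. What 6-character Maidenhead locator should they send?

LA09ih

Shift to the Maidenhead origin (180°W, 90°S): lon 220.6882, lat 9.3136.
Field: 220.6882/20 → 11 → L, 9.3136/10 → 0 → A; chars LA.
Square: 0.6882/2 → 0, 9.3136/1 → 9; chars 09.
Subsquare: 0.6882/0.0833333 → 8 → i, 0.3136/0.0416667 → 7 → h; chars ih.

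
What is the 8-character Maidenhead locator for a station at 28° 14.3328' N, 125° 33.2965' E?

Shift to the Maidenhead origin (180°W, 90°S): lon 305.55494, lat 118.23888.
Field: 305.55494/20 → 15 → P, 118.23888/10 → 11 → L; chars PL.
Square: 5.55494/2 → 2, 8.23888/1 → 8; chars 28.
Subsquare: 1.55494/0.0833333 → 18 → s, 0.23888/0.0416667 → 5 → f; chars sf.
Extended square: 0.05494/0.00833333 → 6, 0.03055/0.00416667 → 7; chars 67.

PL28sf67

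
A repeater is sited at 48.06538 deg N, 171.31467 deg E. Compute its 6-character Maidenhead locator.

RN58pb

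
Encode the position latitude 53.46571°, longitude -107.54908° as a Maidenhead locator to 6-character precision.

DO63fl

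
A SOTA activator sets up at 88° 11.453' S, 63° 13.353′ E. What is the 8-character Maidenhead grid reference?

Offset from 180°W / 90°S: lon 243.22255°, lat 1.80912°.
Field (20°×10°, letters A–R): 243.22255/20 → 12 → M, 1.80912/10 → 0 → A; chars MA.
Square (2°×1°, digits 0–9): 3.22255/2 → 1, 1.80912/1 → 1; chars 11.
Subsquare (5′×2.5′, letters a–x): 1.22255/0.0833333 → 14 → o, 0.80912/0.0416667 → 19 → t; chars ot.
Extended square (30″×15″, digits 0–9): 0.05588/0.00833333 → 6, 0.01745/0.00416667 → 4; chars 64.

MA11ot64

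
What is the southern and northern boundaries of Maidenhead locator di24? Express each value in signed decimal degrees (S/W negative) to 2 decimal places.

Field D=3, I=8: +3·20° lon, +8·10° lat → SW at lon -120°, lat -10°.
Square 2, 4: +2·2° lon, +4·1° lat → SW at lon -116°, lat -6°.
Cell spans 2° lon × 1° lat.
south -6.00, north -5.00.

-6.00, -5.00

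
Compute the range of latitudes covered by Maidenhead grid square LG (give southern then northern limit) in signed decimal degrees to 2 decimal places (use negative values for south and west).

Field L=11, G=6: +11·20° lon, +6·10° lat → SW at lon 40°, lat -30°.
Cell spans 20° lon × 10° lat.
south -30.00, north -20.00.

-30.00, -20.00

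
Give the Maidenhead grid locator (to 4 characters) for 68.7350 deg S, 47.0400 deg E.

Add 180° to longitude and 90° to latitude: 227.04, 21.27.
Field (20°×10°, letters A–R): lon ⌊227.04/20⌋ = 11 → L; lat ⌊21.27/10⌋ = 2 → C.
Square (2°×1°, digits 0–9): lon ⌊7.04/2⌋ = 3; lat ⌊1.27/1⌋ = 1.

LC31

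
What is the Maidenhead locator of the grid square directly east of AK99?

BK09

Longitude square 9; +1 → 10, wraps to 0, carry into field.
Longitude field A = 0; +1 → 1 = B.
The latitude characters are unchanged.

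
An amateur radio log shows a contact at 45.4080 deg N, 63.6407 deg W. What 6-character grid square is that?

FN85ej

Shift to the Maidenhead origin (180°W, 90°S): lon 116.3593, lat 135.4080.
Field: lon ⌊116.3593/20⌋ = 5 → F; lat ⌊135.4080/10⌋ = 13 → N.
Square: lon ⌊16.3593/2⌋ = 8; lat ⌊5.4080/1⌋ = 5.
Subsquare: lon ⌊0.3593/0.0833333⌋ = 4 → e; lat ⌊0.4080/0.0416667⌋ = 9 → j.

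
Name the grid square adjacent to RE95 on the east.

Longitude square 9; +1 → 10, wraps to 0, carry into field.
Longitude field R = 17; +1 → 18, wraps to 0 = A, wrapping around the antimeridian.
The latitude characters are unchanged.

AE05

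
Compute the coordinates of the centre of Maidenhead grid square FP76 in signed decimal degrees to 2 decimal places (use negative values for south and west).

66.50, -65.00

Field F=5, P=15: +5·20° lon, +15·10° lat → SW at lon -80°, lat 60°.
Square 7, 6: +7·2° lon, +6·1° lat → SW at lon -66°, lat 66°.
Cell spans 2° lon × 1° lat. Centre is SW corner plus half of each.
latitude 66.50, longitude -65.00.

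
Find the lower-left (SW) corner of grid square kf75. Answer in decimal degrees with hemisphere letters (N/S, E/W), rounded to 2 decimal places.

35.00° S, 34.00° E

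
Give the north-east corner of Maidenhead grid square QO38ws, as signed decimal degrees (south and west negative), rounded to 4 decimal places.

58.7917, 147.9167

Field Q=16, O=14: +16·20° lon, +14·10° lat → SW at lon 140°, lat 50°.
Square 3, 8: +3·2° lon, +8·1° lat → SW at lon 146°, lat 58°.
Subsquare w=22, s=18: +22·0.0833333° lon, +18·0.0416667° lat → SW at lon 147.833°, lat 58.75°.
Cell spans 0.0833333° lon × 0.0416667° lat. NE corner is SW corner plus one full cell.
latitude 58.7917, longitude 147.9167.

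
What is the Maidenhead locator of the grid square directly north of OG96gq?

Latitude subsquare q = 16; +1 → 17 = r.
The longitude characters are unchanged.

OG96gr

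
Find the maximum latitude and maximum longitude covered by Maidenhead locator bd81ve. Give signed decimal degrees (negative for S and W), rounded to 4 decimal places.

-58.7917, -142.1667

Field B=1, D=3: +1·20° lon, +3·10° lat → SW at lon -160°, lat -60°.
Square 8, 1: +8·2° lon, +1·1° lat → SW at lon -144°, lat -59°.
Subsquare v=21, e=4: +21·0.0833333° lon, +4·0.0416667° lat → SW at lon -142.25°, lat -58.8333°.
Cell spans 0.0833333° lon × 0.0416667° lat. NE corner is SW corner plus one full cell.
latitude -58.7917, longitude -142.1667.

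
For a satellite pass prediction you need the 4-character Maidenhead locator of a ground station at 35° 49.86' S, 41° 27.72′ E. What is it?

LF04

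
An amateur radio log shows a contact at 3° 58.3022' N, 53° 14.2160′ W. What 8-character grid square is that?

GJ33jx13

Shift to the Maidenhead origin (180°W, 90°S): lon 126.76307, lat 93.97170.
Field: lon ⌊126.76307/20⌋ = 6 → G; lat ⌊93.97170/10⌋ = 9 → J.
Square: lon ⌊6.76307/2⌋ = 3; lat ⌊3.97170/1⌋ = 3.
Subsquare: lon ⌊0.76307/0.0833333⌋ = 9 → j; lat ⌊0.97170/0.0416667⌋ = 23 → x.
Extended square: lon ⌊0.01307/0.00833333⌋ = 1; lat ⌊0.01337/0.00416667⌋ = 3.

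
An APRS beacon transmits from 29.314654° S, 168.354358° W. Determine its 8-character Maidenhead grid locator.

AG50tq74

Shift to the Maidenhead origin (180°W, 90°S): lon 11.64564, lat 60.68535.
Field (20°×10°, letters A–R): 11.64564/20 → 0 → A, 60.68535/10 → 6 → G; chars AG.
Square (2°×1°, digits 0–9): 11.64564/2 → 5, 0.68535/1 → 0; chars 50.
Subsquare (5′×2.5′, letters a–x): 1.64564/0.0833333 → 19 → t, 0.68535/0.0416667 → 16 → q; chars tq.
Extended square (30″×15″, digits 0–9): 0.06231/0.00833333 → 7, 0.01868/0.00416667 → 4; chars 74.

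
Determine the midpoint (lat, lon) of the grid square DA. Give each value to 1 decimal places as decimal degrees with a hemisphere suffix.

85.0° S, 110.0° W

Field D=3, A=0: +3·20° lon, +0·10° lat → SW at lon -120°, lat -90°.
Cell spans 20° lon × 10° lat. Centre is SW corner plus half of each.
latitude 85.0° S, longitude 110.0° W.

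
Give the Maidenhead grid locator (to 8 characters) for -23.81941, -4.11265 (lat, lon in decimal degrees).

IG76we63

Shift to the Maidenhead origin (180°W, 90°S): lon 175.88735, lat 66.18059.
Field: 175.88735/20 → 8 → I, 66.18059/10 → 6 → G; chars IG.
Square: 15.88735/2 → 7, 6.18059/1 → 6; chars 76.
Subsquare: 1.88735/0.0833333 → 22 → w, 0.18059/0.0416667 → 4 → e; chars we.
Extended square: 0.05402/0.00833333 → 6, 0.01392/0.00416667 → 3; chars 63.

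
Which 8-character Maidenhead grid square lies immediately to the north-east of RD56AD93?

Longitude extended square 9; +1 → 10, wraps to 0, carry into subsquare.
Longitude subsquare a = 0; +1 → 1 = b.
Latitude extended square 3; +1 → 4.

RD56bd04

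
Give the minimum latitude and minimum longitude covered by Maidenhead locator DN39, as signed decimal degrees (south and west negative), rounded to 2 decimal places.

49.00, -114.00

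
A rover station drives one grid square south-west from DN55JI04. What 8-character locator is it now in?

DN55ii93

Longitude extended square 0; −1 → -1, wraps to 9, carry into subsquare.
Longitude subsquare j = 9; −1 → 8 = i.
Latitude extended square 4; −1 → 3.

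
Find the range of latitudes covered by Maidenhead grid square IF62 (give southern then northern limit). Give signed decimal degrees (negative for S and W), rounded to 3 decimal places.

-38.000, -37.000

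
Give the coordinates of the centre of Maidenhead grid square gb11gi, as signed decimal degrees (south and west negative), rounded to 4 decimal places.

-78.6458, -57.4583

Field G=6, B=1: +6·20° lon, +1·10° lat → SW at lon -60°, lat -80°.
Square 1, 1: +1·2° lon, +1·1° lat → SW at lon -58°, lat -79°.
Subsquare g=6, i=8: +6·0.0833333° lon, +8·0.0416667° lat → SW at lon -57.5°, lat -78.6667°.
Cell spans 0.0833333° lon × 0.0416667° lat. Centre is SW corner plus half of each.
latitude -78.6458, longitude -57.4583.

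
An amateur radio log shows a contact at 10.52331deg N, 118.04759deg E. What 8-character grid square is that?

OK90am55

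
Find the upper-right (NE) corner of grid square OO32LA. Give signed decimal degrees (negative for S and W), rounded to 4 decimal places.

Field O=14, O=14: +14·20° lon, +14·10° lat → SW at lon 100°, lat 50°.
Square 3, 2: +3·2° lon, +2·1° lat → SW at lon 106°, lat 52°.
Subsquare l=11, a=0: +11·0.0833333° lon, +0·0.0416667° lat → SW at lon 106.917°, lat 52°.
Cell spans 0.0833333° lon × 0.0416667° lat. NE corner is SW corner plus one full cell.
latitude 52.0417, longitude 107.0000.

52.0417, 107.0000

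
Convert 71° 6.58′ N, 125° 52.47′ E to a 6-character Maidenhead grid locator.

Shift to the Maidenhead origin (180°W, 90°S): lon 305.8745, lat 161.1097.
Field (20°×10°, letters A–R): lon ⌊305.8745/20⌋ = 15 → P; lat ⌊161.1097/10⌋ = 16 → Q.
Square (2°×1°, digits 0–9): lon ⌊5.8745/2⌋ = 2; lat ⌊1.1097/1⌋ = 1.
Subsquare (5′×2.5′, letters a–x): lon ⌊1.8745/0.0833333⌋ = 22 → w; lat ⌊0.1097/0.0416667⌋ = 2 → c.

PQ21wc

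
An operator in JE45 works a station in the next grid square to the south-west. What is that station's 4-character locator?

Longitude square 4; −1 → 3.
Latitude square 5; −1 → 4.

JE34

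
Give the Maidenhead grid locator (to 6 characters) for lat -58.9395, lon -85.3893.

Offset from 180°W / 90°S: lon 94.6107°, lat 31.0605°.
Field: lon ⌊94.6107/20⌋ = 4 → E; lat ⌊31.0605/10⌋ = 3 → D.
Square: lon ⌊14.6107/2⌋ = 7; lat ⌊1.0605/1⌋ = 1.
Subsquare: lon ⌊0.6107/0.0833333⌋ = 7 → h; lat ⌊0.0605/0.0416667⌋ = 1 → b.

ED71hb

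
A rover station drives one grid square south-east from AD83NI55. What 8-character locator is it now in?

Longitude extended square 5; +1 → 6.
Latitude extended square 5; −1 → 4.

AD83ni64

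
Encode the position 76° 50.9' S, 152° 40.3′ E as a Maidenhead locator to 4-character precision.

Add 180° to longitude and 90° to latitude: 332.67, 13.15.
Field: 332.67/20 → 16 → Q, 13.15/10 → 1 → B; chars QB.
Square: 12.67/2 → 6, 3.15/1 → 3; chars 63.

QB63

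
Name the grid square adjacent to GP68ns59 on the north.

Latitude extended square 9; +1 → 10, wraps to 0, carry into subsquare.
Latitude subsquare s = 18; +1 → 19 = t.
The longitude characters are unchanged.

GP68nt50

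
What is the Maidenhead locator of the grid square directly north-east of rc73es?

RC73ft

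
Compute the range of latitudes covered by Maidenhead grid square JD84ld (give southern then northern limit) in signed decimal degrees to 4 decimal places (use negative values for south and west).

-55.8750, -55.8333

Field J=9, D=3: +9·20° lon, +3·10° lat → SW at lon 0°, lat -60°.
Square 8, 4: +8·2° lon, +4·1° lat → SW at lon 16°, lat -56°.
Subsquare l=11, d=3: +11·0.0833333° lon, +3·0.0416667° lat → SW at lon 16.9167°, lat -55.875°.
Cell spans 0.0833333° lon × 0.0416667° lat.
south -55.8750, north -55.8333.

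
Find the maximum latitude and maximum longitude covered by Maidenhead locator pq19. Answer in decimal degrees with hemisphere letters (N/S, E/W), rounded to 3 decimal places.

Field P=15, Q=16: +15·20° lon, +16·10° lat → SW at lon 120°, lat 70°.
Square 1, 9: +1·2° lon, +9·1° lat → SW at lon 122°, lat 79°.
Cell spans 2° lon × 1° lat. NE corner is SW corner plus one full cell.
latitude 80.000° N, longitude 124.000° E.

80.000° N, 124.000° E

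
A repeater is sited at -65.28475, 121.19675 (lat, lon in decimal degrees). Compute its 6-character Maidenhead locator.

Offset from 180°W / 90°S: lon 301.1968°, lat 24.7152°.
Field: lon ⌊301.1968/20⌋ = 15 → P; lat ⌊24.7152/10⌋ = 2 → C.
Square: lon ⌊1.1968/2⌋ = 0; lat ⌊4.7152/1⌋ = 4.
Subsquare: lon ⌊1.1968/0.0833333⌋ = 14 → o; lat ⌊0.7152/0.0416667⌋ = 17 → r.

PC04or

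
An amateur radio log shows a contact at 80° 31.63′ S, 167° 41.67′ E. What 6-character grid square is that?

Offset from 180°W / 90°S: lon 347.6945°, lat 9.4728°.
Field: lon ⌊347.6945/20⌋ = 17 → R; lat ⌊9.4728/10⌋ = 0 → A.
Square: lon ⌊7.6945/2⌋ = 3; lat ⌊9.4728/1⌋ = 9.
Subsquare: lon ⌊1.6945/0.0833333⌋ = 20 → u; lat ⌊0.4728/0.0416667⌋ = 11 → l.

RA39ul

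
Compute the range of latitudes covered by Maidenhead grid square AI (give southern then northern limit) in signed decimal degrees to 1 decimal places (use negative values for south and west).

-10.0, 0.0

Field A=0, I=8: +0·20° lon, +8·10° lat → SW at lon -180°, lat -10°.
Cell spans 20° lon × 10° lat.
south -10.0, north 0.0.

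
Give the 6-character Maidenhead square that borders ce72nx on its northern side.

Latitude subsquare x = 23; +1 → 24, wraps to 0 = a, carry into square.
Latitude square 2; +1 → 3.
The longitude characters are unchanged.

CE73na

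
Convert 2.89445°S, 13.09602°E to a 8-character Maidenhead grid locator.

JI67nc15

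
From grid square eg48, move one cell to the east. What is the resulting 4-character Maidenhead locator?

EG58

Longitude square 4; +1 → 5.
The latitude characters are unchanged.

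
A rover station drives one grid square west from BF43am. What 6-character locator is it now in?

BF33xm

Longitude subsquare a = 0; −1 → -1, wraps to 23 = x, carry into square.
Longitude square 4; −1 → 3.
The latitude characters are unchanged.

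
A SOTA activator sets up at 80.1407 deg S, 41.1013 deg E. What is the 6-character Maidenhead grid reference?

LA09nu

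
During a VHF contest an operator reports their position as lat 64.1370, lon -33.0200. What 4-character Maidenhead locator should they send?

Offset from 180°W / 90°S: lon 146.98°, lat 154.14°.
Field: 146.98/20 → 7 → H, 154.14/10 → 15 → P; chars HP.
Square: 6.98/2 → 3, 4.14/1 → 4; chars 34.

HP34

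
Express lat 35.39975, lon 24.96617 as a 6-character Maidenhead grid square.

KM25lj

Add 180° to longitude and 90° to latitude: 204.9662, 125.3997.
Field (20°×10°, letters A–R): lon ⌊204.9662/20⌋ = 10 → K; lat ⌊125.3997/10⌋ = 12 → M.
Square (2°×1°, digits 0–9): lon ⌊4.9662/2⌋ = 2; lat ⌊5.3997/1⌋ = 5.
Subsquare (5′×2.5′, letters a–x): lon ⌊0.9662/0.0833333⌋ = 11 → l; lat ⌊0.3997/0.0416667⌋ = 9 → j.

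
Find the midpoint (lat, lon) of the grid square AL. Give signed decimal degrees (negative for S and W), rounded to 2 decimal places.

Field A=0, L=11: +0·20° lon, +11·10° lat → SW at lon -180°, lat 20°.
Cell spans 20° lon × 10° lat. Centre is SW corner plus half of each.
latitude 25.00, longitude -170.00.

25.00, -170.00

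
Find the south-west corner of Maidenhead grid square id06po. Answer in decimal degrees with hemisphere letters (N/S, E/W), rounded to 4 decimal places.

53.4167° S, 18.7500° W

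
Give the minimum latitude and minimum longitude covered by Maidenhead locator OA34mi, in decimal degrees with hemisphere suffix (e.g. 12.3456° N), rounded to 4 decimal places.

Field O=14, A=0: +14·20° lon, +0·10° lat → SW at lon 100°, lat -90°.
Square 3, 4: +3·2° lon, +4·1° lat → SW at lon 106°, lat -86°.
Subsquare m=12, i=8: +12·0.0833333° lon, +8·0.0416667° lat → SW at lon 107°, lat -85.6667°.
latitude 85.6667° S, longitude 107.0000° E.

85.6667° S, 107.0000° E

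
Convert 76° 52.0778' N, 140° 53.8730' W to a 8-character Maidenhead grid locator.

Offset from 180°W / 90°S: lon 39.10212°, lat 166.86796°.
Field: lon ⌊39.10212/20⌋ = 1 → B; lat ⌊166.86796/10⌋ = 16 → Q.
Square: lon ⌊19.10212/2⌋ = 9; lat ⌊6.86796/1⌋ = 6.
Subsquare: lon ⌊1.10212/0.0833333⌋ = 13 → n; lat ⌊0.86796/0.0416667⌋ = 20 → u.
Extended square: lon ⌊0.01878/0.00833333⌋ = 2; lat ⌊0.03463/0.00416667⌋ = 8.

BQ96nu28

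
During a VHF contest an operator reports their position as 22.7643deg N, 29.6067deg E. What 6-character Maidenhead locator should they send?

Offset from 180°W / 90°S: lon 209.6067°, lat 112.7643°.
Field (20°×10°, letters A–R): lon ⌊209.6067/20⌋ = 10 → K; lat ⌊112.7643/10⌋ = 11 → L.
Square (2°×1°, digits 0–9): lon ⌊9.6067/2⌋ = 4; lat ⌊2.7643/1⌋ = 2.
Subsquare (5′×2.5′, letters a–x): lon ⌊1.6067/0.0833333⌋ = 19 → t; lat ⌊0.7643/0.0416667⌋ = 18 → s.

KL42ts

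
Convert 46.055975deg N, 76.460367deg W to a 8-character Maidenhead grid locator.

FN16sb43

Offset from 180°W / 90°S: lon 103.53963°, lat 136.05597°.
Field: 103.53963/20 → 5 → F, 136.05597/10 → 13 → N; chars FN.
Square: 3.53963/2 → 1, 6.05597/1 → 6; chars 16.
Subsquare: 1.53963/0.0833333 → 18 → s, 0.05597/0.0416667 → 1 → b; chars sb.
Extended square: 0.03963/0.00833333 → 4, 0.01431/0.00416667 → 3; chars 43.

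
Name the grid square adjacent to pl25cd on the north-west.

PL25be

Longitude subsquare c = 2; −1 → 1 = b.
Latitude subsquare d = 3; +1 → 4 = e.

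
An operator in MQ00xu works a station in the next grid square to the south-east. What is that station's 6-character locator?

MQ10at

Longitude subsquare x = 23; +1 → 24, wraps to 0 = a, carry into square.
Longitude square 0; +1 → 1.
Latitude subsquare u = 20; −1 → 19 = t.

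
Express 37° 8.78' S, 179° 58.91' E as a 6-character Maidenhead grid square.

Add 180° to longitude and 90° to latitude: 359.9818, 52.8537.
Field: 359.9818/20 → 17 → R, 52.8537/10 → 5 → F; chars RF.
Square: 19.9818/2 → 9, 2.8537/1 → 2; chars 92.
Subsquare: 1.9818/0.0833333 → 23 → x, 0.8537/0.0416667 → 20 → u; chars xu.

RF92xu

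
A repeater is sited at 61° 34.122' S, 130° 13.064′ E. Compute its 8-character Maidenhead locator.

Add 180° to longitude and 90° to latitude: 310.21773, 28.43130.
Field: 310.21773/20 → 15 → P, 28.43130/10 → 2 → C; chars PC.
Square: 10.21773/2 → 5, 8.43130/1 → 8; chars 58.
Subsquare: 0.21773/0.0833333 → 2 → c, 0.43130/0.0416667 → 10 → k; chars ck.
Extended square: 0.05107/0.00833333 → 6, 0.01463/0.00416667 → 3; chars 63.

PC58ck63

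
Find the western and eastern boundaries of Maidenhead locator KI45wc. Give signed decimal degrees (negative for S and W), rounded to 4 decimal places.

Field K=10, I=8: +10·20° lon, +8·10° lat → SW at lon 20°, lat -10°.
Square 4, 5: +4·2° lon, +5·1° lat → SW at lon 28°, lat -5°.
Subsquare w=22, c=2: +22·0.0833333° lon, +2·0.0416667° lat → SW at lon 29.8333°, lat -4.91667°.
Cell spans 0.0833333° lon × 0.0416667° lat.
west 29.8333, east 29.9167.

29.8333, 29.9167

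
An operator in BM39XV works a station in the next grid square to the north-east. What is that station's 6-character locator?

Longitude subsquare x = 23; +1 → 24, wraps to 0 = a, carry into square.
Longitude square 3; +1 → 4.
Latitude subsquare v = 21; +1 → 22 = w.

BM49aw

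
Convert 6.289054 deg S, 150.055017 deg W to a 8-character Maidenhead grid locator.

BI43xr30

Shift to the Maidenhead origin (180°W, 90°S): lon 29.94498, lat 83.71095.
Field: 29.94498/20 → 1 → B, 83.71095/10 → 8 → I; chars BI.
Square: 9.94498/2 → 4, 3.71095/1 → 3; chars 43.
Subsquare: 1.94498/0.0833333 → 23 → x, 0.71095/0.0416667 → 17 → r; chars xr.
Extended square: 0.02832/0.00833333 → 3, 0.00261/0.00416667 → 0; chars 30.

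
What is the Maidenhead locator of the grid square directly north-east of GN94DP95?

GN94ep06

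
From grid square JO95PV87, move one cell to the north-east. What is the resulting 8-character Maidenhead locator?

Longitude extended square 8; +1 → 9.
Latitude extended square 7; +1 → 8.

JO95pv98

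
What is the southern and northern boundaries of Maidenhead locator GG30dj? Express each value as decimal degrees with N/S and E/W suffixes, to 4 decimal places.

29.6250° S, 29.5833° S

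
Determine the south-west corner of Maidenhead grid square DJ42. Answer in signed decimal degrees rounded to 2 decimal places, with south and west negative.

2.00, -112.00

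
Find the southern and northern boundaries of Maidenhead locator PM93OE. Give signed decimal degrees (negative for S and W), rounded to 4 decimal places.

33.1667, 33.2083

Field P=15, M=12: +15·20° lon, +12·10° lat → SW at lon 120°, lat 30°.
Square 9, 3: +9·2° lon, +3·1° lat → SW at lon 138°, lat 33°.
Subsquare o=14, e=4: +14·0.0833333° lon, +4·0.0416667° lat → SW at lon 139.167°, lat 33.1667°.
Cell spans 0.0833333° lon × 0.0416667° lat.
south 33.1667, north 33.2083.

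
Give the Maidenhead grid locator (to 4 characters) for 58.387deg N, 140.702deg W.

BO98

Shift to the Maidenhead origin (180°W, 90°S): lon 39.30, lat 148.39.
Field (20°×10°, letters A–R): lon ⌊39.30/20⌋ = 1 → B; lat ⌊148.39/10⌋ = 14 → O.
Square (2°×1°, digits 0–9): lon ⌊19.30/2⌋ = 9; lat ⌊8.39/1⌋ = 8.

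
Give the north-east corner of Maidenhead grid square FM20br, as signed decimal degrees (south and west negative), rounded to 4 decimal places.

Field F=5, M=12: +5·20° lon, +12·10° lat → SW at lon -80°, lat 30°.
Square 2, 0: +2·2° lon, +0·1° lat → SW at lon -76°, lat 30°.
Subsquare b=1, r=17: +1·0.0833333° lon, +17·0.0416667° lat → SW at lon -75.9167°, lat 30.7083°.
Cell spans 0.0833333° lon × 0.0416667° lat. NE corner is SW corner plus one full cell.
latitude 30.7500, longitude -75.8333.

30.7500, -75.8333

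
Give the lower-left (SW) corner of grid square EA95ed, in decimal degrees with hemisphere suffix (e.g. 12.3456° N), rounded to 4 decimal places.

84.8750° S, 81.6667° W

Field E=4, A=0: +4·20° lon, +0·10° lat → SW at lon -100°, lat -90°.
Square 9, 5: +9·2° lon, +5·1° lat → SW at lon -82°, lat -85°.
Subsquare e=4, d=3: +4·0.0833333° lon, +3·0.0416667° lat → SW at lon -81.6667°, lat -84.875°.
latitude 84.8750° S, longitude 81.6667° W.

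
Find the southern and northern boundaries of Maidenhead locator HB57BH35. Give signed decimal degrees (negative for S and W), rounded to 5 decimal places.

-72.68750, -72.68333

Field H=7, B=1: +7·20° lon, +1·10° lat → SW at lon -40°, lat -80°.
Square 5, 7: +5·2° lon, +7·1° lat → SW at lon -30°, lat -73°.
Subsquare b=1, h=7: +1·0.0833333° lon, +7·0.0416667° lat → SW at lon -29.9167°, lat -72.7083°.
Extended square 3, 5: +3·0.00833333° lon, +5·0.00416667° lat → SW at lon -29.8917°, lat -72.6875°.
Cell spans 0.00833333° lon × 0.00416667° lat.
south -72.68750, north -72.68333.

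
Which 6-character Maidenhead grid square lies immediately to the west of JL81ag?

Longitude subsquare a = 0; −1 → -1, wraps to 23 = x, carry into square.
Longitude square 8; −1 → 7.
The latitude characters are unchanged.

JL71xg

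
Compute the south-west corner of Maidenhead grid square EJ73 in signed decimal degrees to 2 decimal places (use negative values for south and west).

3.00, -86.00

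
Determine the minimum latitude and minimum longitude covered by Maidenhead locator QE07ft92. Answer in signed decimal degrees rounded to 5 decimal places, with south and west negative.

-42.20000, 140.49167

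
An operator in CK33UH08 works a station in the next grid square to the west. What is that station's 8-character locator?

CK33th98

Longitude extended square 0; −1 → -1, wraps to 9, carry into subsquare.
Longitude subsquare u = 20; −1 → 19 = t.
The latitude characters are unchanged.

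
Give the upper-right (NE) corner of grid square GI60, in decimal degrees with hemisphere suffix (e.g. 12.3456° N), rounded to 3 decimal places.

Field G=6, I=8: +6·20° lon, +8·10° lat → SW at lon -60°, lat -10°.
Square 6, 0: +6·2° lon, +0·1° lat → SW at lon -48°, lat -10°.
Cell spans 2° lon × 1° lat. NE corner is SW corner plus one full cell.
latitude 9.000° S, longitude 46.000° W.

9.000° S, 46.000° W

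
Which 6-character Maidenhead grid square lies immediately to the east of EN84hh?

Longitude subsquare h = 7; +1 → 8 = i.
The latitude characters are unchanged.

EN84ih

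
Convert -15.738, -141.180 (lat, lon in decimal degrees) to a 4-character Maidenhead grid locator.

BH94

Shift to the Maidenhead origin (180°W, 90°S): lon 38.82, lat 74.26.
Field: lon ⌊38.82/20⌋ = 1 → B; lat ⌊74.26/10⌋ = 7 → H.
Square: lon ⌊18.82/2⌋ = 9; lat ⌊4.26/1⌋ = 4.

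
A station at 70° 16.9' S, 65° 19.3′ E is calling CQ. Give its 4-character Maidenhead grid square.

MB29

Shift to the Maidenhead origin (180°W, 90°S): lon 245.32, lat 19.72.
Field (20°×10°, letters A–R): lon ⌊245.32/20⌋ = 12 → M; lat ⌊19.72/10⌋ = 1 → B.
Square (2°×1°, digits 0–9): lon ⌊5.32/2⌋ = 2; lat ⌊9.72/1⌋ = 9.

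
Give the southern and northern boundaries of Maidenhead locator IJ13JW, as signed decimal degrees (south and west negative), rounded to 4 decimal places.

3.9167, 3.9583

Field I=8, J=9: +8·20° lon, +9·10° lat → SW at lon -20°, lat 0°.
Square 1, 3: +1·2° lon, +3·1° lat → SW at lon -18°, lat 3°.
Subsquare j=9, w=22: +9·0.0833333° lon, +22·0.0416667° lat → SW at lon -17.25°, lat 3.91667°.
Cell spans 0.0833333° lon × 0.0416667° lat.
south 3.9167, north 3.9583.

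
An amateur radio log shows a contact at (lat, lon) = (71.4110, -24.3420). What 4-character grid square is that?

Offset from 180°W / 90°S: lon 155.66°, lat 161.41°.
Field: lon ⌊155.66/20⌋ = 7 → H; lat ⌊161.41/10⌋ = 16 → Q.
Square: lon ⌊15.66/2⌋ = 7; lat ⌊1.41/1⌋ = 1.

HQ71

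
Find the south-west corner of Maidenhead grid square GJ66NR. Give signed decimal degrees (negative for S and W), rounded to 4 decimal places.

Field G=6, J=9: +6·20° lon, +9·10° lat → SW at lon -60°, lat 0°.
Square 6, 6: +6·2° lon, +6·1° lat → SW at lon -48°, lat 6°.
Subsquare n=13, r=17: +13·0.0833333° lon, +17·0.0416667° lat → SW at lon -46.9167°, lat 6.70833°.
latitude 6.7083, longitude -46.9167.

6.7083, -46.9167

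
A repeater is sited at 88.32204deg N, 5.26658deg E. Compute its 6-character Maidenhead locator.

Offset from 180°W / 90°S: lon 185.2666°, lat 178.3220°.
Field: 185.2666/20 → 9 → J, 178.3220/10 → 17 → R; chars JR.
Square: 5.2666/2 → 2, 8.3220/1 → 8; chars 28.
Subsquare: 1.2666/0.0833333 → 15 → p, 0.3220/0.0416667 → 7 → h; chars ph.

JR28ph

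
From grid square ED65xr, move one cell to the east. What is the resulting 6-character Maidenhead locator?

ED75ar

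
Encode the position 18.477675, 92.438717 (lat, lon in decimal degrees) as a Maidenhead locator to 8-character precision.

NK68fl24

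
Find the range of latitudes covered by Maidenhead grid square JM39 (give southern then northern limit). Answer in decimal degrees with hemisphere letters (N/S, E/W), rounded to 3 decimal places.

39.000° N, 40.000° N

Field J=9, M=12: +9·20° lon, +12·10° lat → SW at lon 0°, lat 30°.
Square 3, 9: +3·2° lon, +9·1° lat → SW at lon 6°, lat 39°.
Cell spans 2° lon × 1° lat.
south 39.000° N, north 40.000° N.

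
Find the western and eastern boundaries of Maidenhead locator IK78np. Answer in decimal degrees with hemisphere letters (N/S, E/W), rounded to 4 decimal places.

4.9167° W, 4.8333° W

Field I=8, K=10: +8·20° lon, +10·10° lat → SW at lon -20°, lat 10°.
Square 7, 8: +7·2° lon, +8·1° lat → SW at lon -6°, lat 18°.
Subsquare n=13, p=15: +13·0.0833333° lon, +15·0.0416667° lat → SW at lon -4.91667°, lat 18.625°.
Cell spans 0.0833333° lon × 0.0416667° lat.
west 4.9167° W, east 4.8333° W.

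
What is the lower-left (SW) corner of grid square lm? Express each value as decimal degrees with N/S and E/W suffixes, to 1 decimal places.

Field L=11, M=12: +11·20° lon, +12·10° lat → SW at lon 40°, lat 30°.
latitude 30.0° N, longitude 40.0° E.

30.0° N, 40.0° E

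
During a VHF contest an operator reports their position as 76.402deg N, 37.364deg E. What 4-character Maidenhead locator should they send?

KQ86

Add 180° to longitude and 90° to latitude: 217.36, 166.40.
Field: lon ⌊217.36/20⌋ = 10 → K; lat ⌊166.40/10⌋ = 16 → Q.
Square: lon ⌊17.36/2⌋ = 8; lat ⌊6.40/1⌋ = 6.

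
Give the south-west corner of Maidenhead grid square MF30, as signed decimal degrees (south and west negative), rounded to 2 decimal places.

-40.00, 66.00

Field M=12, F=5: +12·20° lon, +5·10° lat → SW at lon 60°, lat -40°.
Square 3, 0: +3·2° lon, +0·1° lat → SW at lon 66°, lat -40°.
latitude -40.00, longitude 66.00.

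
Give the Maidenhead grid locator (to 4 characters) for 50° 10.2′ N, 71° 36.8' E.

MO50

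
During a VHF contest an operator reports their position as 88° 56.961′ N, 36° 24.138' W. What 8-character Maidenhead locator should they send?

HR18tw17

Shift to the Maidenhead origin (180°W, 90°S): lon 143.59770, lat 178.94935.
Field: 143.59770/20 → 7 → H, 178.94935/10 → 17 → R; chars HR.
Square: 3.59770/2 → 1, 8.94935/1 → 8; chars 18.
Subsquare: 1.59770/0.0833333 → 19 → t, 0.94935/0.0416667 → 22 → w; chars tw.
Extended square: 0.01437/0.00833333 → 1, 0.03268/0.00416667 → 7; chars 17.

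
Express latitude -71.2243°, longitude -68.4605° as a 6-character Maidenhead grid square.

Offset from 180°W / 90°S: lon 111.5395°, lat 18.7757°.
Field: 111.5395/20 → 5 → F, 18.7757/10 → 1 → B; chars FB.
Square: 11.5395/2 → 5, 8.7757/1 → 8; chars 58.
Subsquare: 1.5395/0.0833333 → 18 → s, 0.7757/0.0416667 → 18 → s; chars ss.

FB58ss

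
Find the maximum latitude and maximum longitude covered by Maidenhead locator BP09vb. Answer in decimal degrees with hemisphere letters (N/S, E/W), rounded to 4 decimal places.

Field B=1, P=15: +1·20° lon, +15·10° lat → SW at lon -160°, lat 60°.
Square 0, 9: +0·2° lon, +9·1° lat → SW at lon -160°, lat 69°.
Subsquare v=21, b=1: +21·0.0833333° lon, +1·0.0416667° lat → SW at lon -158.25°, lat 69.0417°.
Cell spans 0.0833333° lon × 0.0416667° lat. NE corner is SW corner plus one full cell.
latitude 69.0833° N, longitude 158.1667° W.

69.0833° N, 158.1667° W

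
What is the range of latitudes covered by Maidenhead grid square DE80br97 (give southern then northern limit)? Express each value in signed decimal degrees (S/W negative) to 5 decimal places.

Field D=3, E=4: +3·20° lon, +4·10° lat → SW at lon -120°, lat -50°.
Square 8, 0: +8·2° lon, +0·1° lat → SW at lon -104°, lat -50°.
Subsquare b=1, r=17: +1·0.0833333° lon, +17·0.0416667° lat → SW at lon -103.917°, lat -49.2917°.
Extended square 9, 7: +9·0.00833333° lon, +7·0.00416667° lat → SW at lon -103.842°, lat -49.2625°.
Cell spans 0.00833333° lon × 0.00416667° lat.
south -49.26250, north -49.25833.

-49.26250, -49.25833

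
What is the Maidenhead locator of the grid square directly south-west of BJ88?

BJ77

Longitude square 8; −1 → 7.
Latitude square 8; −1 → 7.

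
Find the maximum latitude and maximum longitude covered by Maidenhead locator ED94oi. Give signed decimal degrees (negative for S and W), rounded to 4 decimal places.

Field E=4, D=3: +4·20° lon, +3·10° lat → SW at lon -100°, lat -60°.
Square 9, 4: +9·2° lon, +4·1° lat → SW at lon -82°, lat -56°.
Subsquare o=14, i=8: +14·0.0833333° lon, +8·0.0416667° lat → SW at lon -80.8333°, lat -55.6667°.
Cell spans 0.0833333° lon × 0.0416667° lat. NE corner is SW corner plus one full cell.
latitude -55.6250, longitude -80.7500.

-55.6250, -80.7500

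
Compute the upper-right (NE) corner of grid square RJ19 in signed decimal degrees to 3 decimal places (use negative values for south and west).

10.000, 164.000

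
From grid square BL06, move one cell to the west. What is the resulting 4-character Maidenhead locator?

AL96

Longitude square 0; −1 → -1, wraps to 9, carry into field.
Longitude field B = 1; −1 → 0 = A.
The latitude characters are unchanged.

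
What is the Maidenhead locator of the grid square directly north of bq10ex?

Latitude subsquare x = 23; +1 → 24, wraps to 0 = a, carry into square.
Latitude square 0; +1 → 1.
The longitude characters are unchanged.

BQ11ea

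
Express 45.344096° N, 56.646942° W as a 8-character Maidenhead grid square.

GN15qi22

Offset from 180°W / 90°S: lon 123.35306°, lat 135.34410°.
Field (20°×10°, letters A–R): lon ⌊123.35306/20⌋ = 6 → G; lat ⌊135.34410/10⌋ = 13 → N.
Square (2°×1°, digits 0–9): lon ⌊3.35306/2⌋ = 1; lat ⌊5.34410/1⌋ = 5.
Subsquare (5′×2.5′, letters a–x): lon ⌊1.35306/0.0833333⌋ = 16 → q; lat ⌊0.34410/0.0416667⌋ = 8 → i.
Extended square (30″×15″, digits 0–9): lon ⌊0.01972/0.00833333⌋ = 2; lat ⌊0.01076/0.00416667⌋ = 2.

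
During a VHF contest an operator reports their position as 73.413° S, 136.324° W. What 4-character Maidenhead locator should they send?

CB16

Add 180° to longitude and 90° to latitude: 43.68, 16.59.
Field: lon ⌊43.68/20⌋ = 2 → C; lat ⌊16.59/10⌋ = 1 → B.
Square: lon ⌊3.68/2⌋ = 1; lat ⌊6.59/1⌋ = 6.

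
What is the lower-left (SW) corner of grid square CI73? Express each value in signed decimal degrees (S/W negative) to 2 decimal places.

-7.00, -126.00

Field C=2, I=8: +2·20° lon, +8·10° lat → SW at lon -140°, lat -10°.
Square 7, 3: +7·2° lon, +3·1° lat → SW at lon -126°, lat -7°.
latitude -7.00, longitude -126.00.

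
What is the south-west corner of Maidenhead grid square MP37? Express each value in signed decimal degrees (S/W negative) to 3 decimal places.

67.000, 66.000

Field M=12, P=15: +12·20° lon, +15·10° lat → SW at lon 60°, lat 60°.
Square 3, 7: +3·2° lon, +7·1° lat → SW at lon 66°, lat 67°.
latitude 67.000, longitude 66.000.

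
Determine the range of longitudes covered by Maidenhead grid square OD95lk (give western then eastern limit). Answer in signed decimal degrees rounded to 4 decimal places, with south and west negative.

118.9167, 119.0000

Field O=14, D=3: +14·20° lon, +3·10° lat → SW at lon 100°, lat -60°.
Square 9, 5: +9·2° lon, +5·1° lat → SW at lon 118°, lat -55°.
Subsquare l=11, k=10: +11·0.0833333° lon, +10·0.0416667° lat → SW at lon 118.917°, lat -54.5833°.
Cell spans 0.0833333° lon × 0.0416667° lat.
west 118.9167, east 119.0000.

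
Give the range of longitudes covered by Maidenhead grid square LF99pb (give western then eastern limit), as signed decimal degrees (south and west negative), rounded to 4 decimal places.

59.2500, 59.3333

Field L=11, F=5: +11·20° lon, +5·10° lat → SW at lon 40°, lat -40°.
Square 9, 9: +9·2° lon, +9·1° lat → SW at lon 58°, lat -31°.
Subsquare p=15, b=1: +15·0.0833333° lon, +1·0.0416667° lat → SW at lon 59.25°, lat -30.9583°.
Cell spans 0.0833333° lon × 0.0416667° lat.
west 59.2500, east 59.3333.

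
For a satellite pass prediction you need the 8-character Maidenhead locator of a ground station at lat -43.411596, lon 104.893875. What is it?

OE26ko71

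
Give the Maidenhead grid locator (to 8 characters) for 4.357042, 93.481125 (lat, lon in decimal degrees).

NJ64ri75

Add 180° to longitude and 90° to latitude: 273.48113, 94.35704.
Field: lon ⌊273.48113/20⌋ = 13 → N; lat ⌊94.35704/10⌋ = 9 → J.
Square: lon ⌊13.48113/2⌋ = 6; lat ⌊4.35704/1⌋ = 4.
Subsquare: lon ⌊1.48113/0.0833333⌋ = 17 → r; lat ⌊0.35704/0.0416667⌋ = 8 → i.
Extended square: lon ⌊0.06446/0.00833333⌋ = 7; lat ⌊0.02371/0.00416667⌋ = 5.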